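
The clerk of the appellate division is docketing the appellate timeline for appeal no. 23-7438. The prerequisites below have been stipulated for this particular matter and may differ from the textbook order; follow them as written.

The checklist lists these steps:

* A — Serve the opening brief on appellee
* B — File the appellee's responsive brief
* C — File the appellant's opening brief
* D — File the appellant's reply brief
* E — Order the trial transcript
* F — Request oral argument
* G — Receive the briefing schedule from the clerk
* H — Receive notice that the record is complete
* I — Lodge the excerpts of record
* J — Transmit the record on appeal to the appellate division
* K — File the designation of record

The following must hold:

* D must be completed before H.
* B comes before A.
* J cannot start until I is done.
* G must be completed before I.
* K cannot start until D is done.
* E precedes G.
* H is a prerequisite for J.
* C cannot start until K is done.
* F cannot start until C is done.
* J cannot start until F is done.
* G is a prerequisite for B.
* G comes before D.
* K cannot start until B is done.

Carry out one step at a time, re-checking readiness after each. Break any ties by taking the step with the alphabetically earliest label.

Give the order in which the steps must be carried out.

Only E has no prerequisites, so it is first.
G needed E, now all done → G.
B, D and I are all available; B has the earlier label → B.
Now A, D and I have their prerequisites met. A has the earlier label, so A next.
D and I are both available; D has the earlier label → D.
Ready: H, I and K. H has the earlier label → H.
Now I and K have their prerequisites met. I has the earlier label, so I next.
K needed B and D, now all done → K.
C needed K, now all done → C.
F needed C, now all done → F.
J is the only step now ready → J.

E G B A D H I K C F J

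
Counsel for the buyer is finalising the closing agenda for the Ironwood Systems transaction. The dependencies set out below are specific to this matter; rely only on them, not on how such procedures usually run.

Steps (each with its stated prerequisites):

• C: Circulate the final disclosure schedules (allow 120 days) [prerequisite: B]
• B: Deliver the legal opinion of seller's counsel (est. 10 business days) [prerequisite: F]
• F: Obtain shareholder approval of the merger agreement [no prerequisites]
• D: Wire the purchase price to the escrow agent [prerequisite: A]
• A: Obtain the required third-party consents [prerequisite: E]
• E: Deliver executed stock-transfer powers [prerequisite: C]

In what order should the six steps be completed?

F is the only step with nothing outstanding, so it goes first.
B needed F, now all done → B.
C needed B, now all done → C.
Next only E has its prerequisites met → E.
A needed E, now all done → A.
Next only D has its prerequisites met → D.

F B C E A D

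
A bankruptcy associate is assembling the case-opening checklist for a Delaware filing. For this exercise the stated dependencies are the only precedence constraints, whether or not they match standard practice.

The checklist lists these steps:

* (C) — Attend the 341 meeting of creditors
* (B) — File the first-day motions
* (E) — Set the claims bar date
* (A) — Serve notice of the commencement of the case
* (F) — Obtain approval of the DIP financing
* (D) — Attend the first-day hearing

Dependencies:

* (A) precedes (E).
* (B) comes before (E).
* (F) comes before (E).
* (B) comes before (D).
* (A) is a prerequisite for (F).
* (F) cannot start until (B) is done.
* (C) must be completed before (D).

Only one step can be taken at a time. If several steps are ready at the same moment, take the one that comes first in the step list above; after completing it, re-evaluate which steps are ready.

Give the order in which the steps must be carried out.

(C), (B), (A), (F), (E), (D)

(C), (B) and (A) have no prerequisites; (C) is listed earlier, so (C) is first.
(B) and (A) are both available; (B) is listed earlier → (B).
(D) now also ready, so the ready set is {(A), (D)}; (A) is listed earlier → (A).
Now (F) and (D) have their prerequisites met. (F) is listed earlier, so (F) next.
Now (E) and (D) have their prerequisites met. (E) is listed earlier, so (E) next.
(D) is the only step now ready → (D).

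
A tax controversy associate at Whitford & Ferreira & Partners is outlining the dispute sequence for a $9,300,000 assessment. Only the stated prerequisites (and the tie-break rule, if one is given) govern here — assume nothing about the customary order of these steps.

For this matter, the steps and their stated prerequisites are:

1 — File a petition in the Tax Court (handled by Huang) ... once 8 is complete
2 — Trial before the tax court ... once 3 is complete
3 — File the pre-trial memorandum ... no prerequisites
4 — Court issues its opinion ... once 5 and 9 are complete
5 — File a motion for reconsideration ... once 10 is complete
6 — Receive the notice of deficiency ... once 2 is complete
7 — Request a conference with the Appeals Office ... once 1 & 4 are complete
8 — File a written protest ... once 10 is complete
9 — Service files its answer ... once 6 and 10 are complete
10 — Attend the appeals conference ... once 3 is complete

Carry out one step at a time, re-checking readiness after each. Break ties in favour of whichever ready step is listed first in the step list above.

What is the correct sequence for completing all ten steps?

Only 3 has no prerequisites, so it is first.
Now 2 and 10 have their prerequisites met. 2 is listed earlier, so 2 next.
Ready: 6 and 10. 6 is listed earlier → 6.
10 needed 3, now all done → 10.
Ready: 5, 8 and 9. 5 is listed earlier → 5.
8 and 9 are both available; 8 is listed earlier → 8.
1 and 9 are both available; 1 is listed earlier → 1.
9 needed 6 and 10, now all done → 9.
4 is the only step now ready → 4.
Next only 7 has its prerequisites met → 7.

3, 2, 6, 10, 5, 8, 1, 9, 4, 7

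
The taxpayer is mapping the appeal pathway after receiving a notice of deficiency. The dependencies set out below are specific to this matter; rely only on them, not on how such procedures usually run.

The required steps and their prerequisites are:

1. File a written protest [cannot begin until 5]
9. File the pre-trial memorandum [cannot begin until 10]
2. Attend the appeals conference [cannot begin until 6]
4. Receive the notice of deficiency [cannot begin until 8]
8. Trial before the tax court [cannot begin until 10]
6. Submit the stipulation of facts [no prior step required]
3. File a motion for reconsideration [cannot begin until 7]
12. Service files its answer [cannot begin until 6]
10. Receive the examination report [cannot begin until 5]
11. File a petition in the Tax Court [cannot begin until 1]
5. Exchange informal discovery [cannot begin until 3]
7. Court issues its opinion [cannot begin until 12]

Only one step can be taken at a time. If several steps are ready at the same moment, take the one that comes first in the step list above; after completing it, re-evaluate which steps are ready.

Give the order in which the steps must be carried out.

6 is the only step with nothing outstanding, so it goes first.
Now 2 and 12 have their prerequisites met. 2 is listed earlier, so 2 next.
12 is the only step now ready → 12.
That leaves 7 as the only ready step → 7.
Next only 3 has its prerequisites met → 3.
5 needed 3, now all done → 5.
Ready: 1 and 10. 1 is listed earlier → 1.
11 now also ready, so the ready set is {10, 11}; 10 is listed earlier → 10.
9, 8 and 11 are all available; 9 is listed earlier → 9.
Ready: 8 and 11. 8 is listed earlier → 8.
4 and 11 are both available; 4 is listed earlier → 4.
Next only 11 has its prerequisites met → 11.

6, 2, 12, 7, 3, 5, 1, 10, 9, 8, 4, 11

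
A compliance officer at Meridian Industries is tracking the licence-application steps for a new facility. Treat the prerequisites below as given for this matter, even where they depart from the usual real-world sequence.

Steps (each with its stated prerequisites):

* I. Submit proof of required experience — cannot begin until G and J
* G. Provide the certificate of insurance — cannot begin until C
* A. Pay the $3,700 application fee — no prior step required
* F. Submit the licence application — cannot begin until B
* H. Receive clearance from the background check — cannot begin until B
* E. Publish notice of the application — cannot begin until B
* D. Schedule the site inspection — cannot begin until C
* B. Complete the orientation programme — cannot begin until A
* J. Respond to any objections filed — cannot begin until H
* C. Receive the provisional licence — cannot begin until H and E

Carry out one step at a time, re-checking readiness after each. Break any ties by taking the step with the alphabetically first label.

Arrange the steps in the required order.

A B E F H C D G J I

A has no prerequisites → A first.
B needed A, now all done → B.
Ready: E, F and H. E has the earlier label → E.
Ready: F and H. F has the earlier label → F.
H needed B, now all done → H.
C and J are both available; C has the earlier label → C.
Ready: D, G and J. D has the earlier label → D.
Ready: G and J. G has the earlier label → G.
Next only J has its prerequisites met → J.
I needed G and J, now all done → I.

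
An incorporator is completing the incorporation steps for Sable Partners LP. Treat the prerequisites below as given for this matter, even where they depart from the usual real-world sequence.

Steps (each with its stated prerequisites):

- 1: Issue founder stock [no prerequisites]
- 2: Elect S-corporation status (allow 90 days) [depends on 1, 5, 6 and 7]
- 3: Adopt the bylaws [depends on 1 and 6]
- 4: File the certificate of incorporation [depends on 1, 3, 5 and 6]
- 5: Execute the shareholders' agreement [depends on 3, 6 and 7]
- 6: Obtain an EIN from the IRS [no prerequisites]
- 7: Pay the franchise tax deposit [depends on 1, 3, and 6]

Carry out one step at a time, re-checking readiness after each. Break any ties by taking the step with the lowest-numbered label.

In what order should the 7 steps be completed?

1, 6, 3, 7, 5, 2, 4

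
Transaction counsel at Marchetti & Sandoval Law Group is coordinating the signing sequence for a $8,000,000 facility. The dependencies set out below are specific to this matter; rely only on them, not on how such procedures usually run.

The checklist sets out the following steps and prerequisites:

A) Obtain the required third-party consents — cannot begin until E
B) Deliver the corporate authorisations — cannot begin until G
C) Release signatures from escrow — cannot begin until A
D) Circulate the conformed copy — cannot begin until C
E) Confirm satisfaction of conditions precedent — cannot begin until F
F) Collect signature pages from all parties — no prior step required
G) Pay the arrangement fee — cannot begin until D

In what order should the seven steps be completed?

F → E → A → C → D → G → B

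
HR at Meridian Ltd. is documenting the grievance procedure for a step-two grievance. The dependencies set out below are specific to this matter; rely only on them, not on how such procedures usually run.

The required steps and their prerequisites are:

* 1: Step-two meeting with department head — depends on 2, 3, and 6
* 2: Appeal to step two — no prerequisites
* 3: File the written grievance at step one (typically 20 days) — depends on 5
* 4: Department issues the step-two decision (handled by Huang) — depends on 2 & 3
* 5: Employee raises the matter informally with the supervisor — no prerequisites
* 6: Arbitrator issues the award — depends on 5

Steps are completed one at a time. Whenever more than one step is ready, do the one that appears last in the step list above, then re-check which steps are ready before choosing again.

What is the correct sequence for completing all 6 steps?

Nothing is required for 5 and 2. 5 is listed later → 5 first.
Now 6, 3 and 2 have their prerequisites met. 6 is listed later, so 6 next.
Ready: 3 and 2. 3 is listed later → 3.
That leaves 2 as the only ready step → 2.
4 and 1 are both available; 4 is listed later → 4.
1 needed 6, 3 and 2, now all done → 1.

5, 6, 3, 2, 4, 1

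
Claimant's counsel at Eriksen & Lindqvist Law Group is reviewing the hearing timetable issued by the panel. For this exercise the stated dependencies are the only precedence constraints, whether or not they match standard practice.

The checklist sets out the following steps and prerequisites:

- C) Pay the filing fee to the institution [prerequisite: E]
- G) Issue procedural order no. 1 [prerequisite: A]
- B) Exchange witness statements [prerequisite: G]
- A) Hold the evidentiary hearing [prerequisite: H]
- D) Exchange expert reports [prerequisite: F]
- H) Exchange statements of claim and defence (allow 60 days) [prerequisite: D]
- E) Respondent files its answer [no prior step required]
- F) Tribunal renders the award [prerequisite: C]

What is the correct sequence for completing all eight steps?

E C F D H A G B

Only E has no prerequisites, so it is first.
C needed E, now all done → C.
Next only F has its prerequisites met → F.
That leaves D as the only ready step → D.
Next only H has its prerequisites met → H.
A needed H, now all done → A.
That leaves G as the only ready step → G.
B needed G, now all done → B.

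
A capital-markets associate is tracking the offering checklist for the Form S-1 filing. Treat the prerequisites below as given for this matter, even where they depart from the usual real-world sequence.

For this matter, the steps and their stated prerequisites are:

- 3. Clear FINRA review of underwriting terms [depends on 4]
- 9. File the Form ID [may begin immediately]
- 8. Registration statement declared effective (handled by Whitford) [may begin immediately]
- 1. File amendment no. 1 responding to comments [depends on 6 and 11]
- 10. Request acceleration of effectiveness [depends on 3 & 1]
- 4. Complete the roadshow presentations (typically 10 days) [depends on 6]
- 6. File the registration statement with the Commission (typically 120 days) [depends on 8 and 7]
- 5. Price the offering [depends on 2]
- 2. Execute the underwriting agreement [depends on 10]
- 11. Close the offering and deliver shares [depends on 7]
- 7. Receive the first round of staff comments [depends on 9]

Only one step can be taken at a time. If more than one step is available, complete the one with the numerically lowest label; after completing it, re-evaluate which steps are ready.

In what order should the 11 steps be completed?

8, 9, 7, 6, 4, 3, 11, 1, 10, 2, 5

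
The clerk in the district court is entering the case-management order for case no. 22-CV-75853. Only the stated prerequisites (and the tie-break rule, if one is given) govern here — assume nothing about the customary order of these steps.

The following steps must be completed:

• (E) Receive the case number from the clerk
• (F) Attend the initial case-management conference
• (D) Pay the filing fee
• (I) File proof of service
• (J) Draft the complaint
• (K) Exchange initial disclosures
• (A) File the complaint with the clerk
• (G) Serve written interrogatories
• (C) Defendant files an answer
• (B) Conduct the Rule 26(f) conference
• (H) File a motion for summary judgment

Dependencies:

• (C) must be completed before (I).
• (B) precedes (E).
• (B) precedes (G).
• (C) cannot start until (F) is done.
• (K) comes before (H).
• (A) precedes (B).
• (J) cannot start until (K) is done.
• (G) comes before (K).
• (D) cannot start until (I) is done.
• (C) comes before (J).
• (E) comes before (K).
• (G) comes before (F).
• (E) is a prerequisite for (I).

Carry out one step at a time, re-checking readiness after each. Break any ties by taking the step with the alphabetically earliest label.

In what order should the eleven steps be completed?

(A), (B), (E), (G), (F), (C), (I), (D), (K), (H), (J)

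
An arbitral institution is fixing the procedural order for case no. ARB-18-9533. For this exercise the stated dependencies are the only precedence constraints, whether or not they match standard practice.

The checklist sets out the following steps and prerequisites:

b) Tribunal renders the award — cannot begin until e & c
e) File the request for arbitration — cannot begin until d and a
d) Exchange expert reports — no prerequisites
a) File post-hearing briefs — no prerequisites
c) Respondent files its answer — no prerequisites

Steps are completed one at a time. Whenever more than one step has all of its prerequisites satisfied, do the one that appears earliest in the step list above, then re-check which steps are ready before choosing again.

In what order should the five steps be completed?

Nothing is required for d, a and c. d is listed earlier → d first.
Now a and c have their prerequisites met. a is listed earlier, so a next.
Now e and c have their prerequisites met. e is listed earlier, so e next.
c is the only step now ready → c.
b needed e and c, now all done → b.

d, a, e, c, b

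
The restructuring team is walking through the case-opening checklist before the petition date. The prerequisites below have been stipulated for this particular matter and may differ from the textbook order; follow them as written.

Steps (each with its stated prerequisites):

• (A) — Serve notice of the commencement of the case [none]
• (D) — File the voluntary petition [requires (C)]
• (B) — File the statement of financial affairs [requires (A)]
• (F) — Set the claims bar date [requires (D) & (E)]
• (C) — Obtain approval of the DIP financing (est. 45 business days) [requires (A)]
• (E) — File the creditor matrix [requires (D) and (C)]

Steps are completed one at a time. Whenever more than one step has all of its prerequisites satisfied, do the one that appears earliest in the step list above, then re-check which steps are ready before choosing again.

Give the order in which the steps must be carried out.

(A) has no prerequisites → (A) first.
Now (B) and (C) have their prerequisites met. (B) is listed earlier, so (B) next.
(C) needed (A), now all done → (C).
That leaves (D) as the only ready step → (D).
(E) needed (D) and (C), now all done → (E).
(F) needed (D) and (E), now all done → (F).

(A) → (B) → (C) → (D) → (E) → (F)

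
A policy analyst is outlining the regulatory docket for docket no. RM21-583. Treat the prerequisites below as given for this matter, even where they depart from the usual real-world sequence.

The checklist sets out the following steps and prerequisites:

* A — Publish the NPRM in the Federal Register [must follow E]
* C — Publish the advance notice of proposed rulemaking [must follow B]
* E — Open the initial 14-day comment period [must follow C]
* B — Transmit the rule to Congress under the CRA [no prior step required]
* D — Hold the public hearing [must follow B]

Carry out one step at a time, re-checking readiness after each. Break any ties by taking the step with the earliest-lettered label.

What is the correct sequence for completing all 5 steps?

B, C, D, E, A

B has no prerequisites → B first.
Ready: C and D. C has the earlier label → C.
E now also ready, so the ready set is {D, E}; D has the earlier label → D.
E needed C, now all done → E.
A is the only step now ready → A.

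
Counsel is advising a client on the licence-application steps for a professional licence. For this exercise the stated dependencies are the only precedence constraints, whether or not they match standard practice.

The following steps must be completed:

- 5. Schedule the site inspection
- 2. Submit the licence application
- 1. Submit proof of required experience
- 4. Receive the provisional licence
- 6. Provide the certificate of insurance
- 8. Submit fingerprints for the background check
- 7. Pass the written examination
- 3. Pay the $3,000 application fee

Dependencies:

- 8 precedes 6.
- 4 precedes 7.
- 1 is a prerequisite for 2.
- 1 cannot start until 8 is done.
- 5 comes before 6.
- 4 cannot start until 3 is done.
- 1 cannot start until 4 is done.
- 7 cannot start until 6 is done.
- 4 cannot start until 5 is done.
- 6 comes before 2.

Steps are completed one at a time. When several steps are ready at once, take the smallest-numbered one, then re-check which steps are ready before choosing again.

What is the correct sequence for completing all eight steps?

Nothing is required for 3, 5 and 8. 3 has the earlier label → 3 first.
Now 5 and 8 have their prerequisites met. 5 has the earlier label, so 5 next.
4 now also ready, so the ready set is {4, 8}; 4 has the earlier label → 4.
8 is the only step now ready → 8.
Ready: 1 and 6. 1 has the earlier label → 1.
That leaves 6 as the only ready step → 6.
Now 2 and 7 have their prerequisites met. 2 has the earlier label, so 2 next.
That leaves 7 as the only ready step → 7.

3, 5, 4, 8, 1, 6, 2, 7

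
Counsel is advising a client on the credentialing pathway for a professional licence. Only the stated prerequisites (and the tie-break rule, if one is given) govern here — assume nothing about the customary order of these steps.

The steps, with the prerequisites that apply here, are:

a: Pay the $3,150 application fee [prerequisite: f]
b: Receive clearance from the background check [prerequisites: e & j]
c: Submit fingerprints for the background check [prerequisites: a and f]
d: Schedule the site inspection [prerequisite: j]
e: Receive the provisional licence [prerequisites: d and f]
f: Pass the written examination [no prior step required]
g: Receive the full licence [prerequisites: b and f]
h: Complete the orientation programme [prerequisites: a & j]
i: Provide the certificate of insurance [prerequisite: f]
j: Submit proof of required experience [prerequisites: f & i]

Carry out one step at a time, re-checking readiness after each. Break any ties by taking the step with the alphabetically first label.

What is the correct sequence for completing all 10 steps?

f a c i j d e b g h

f is the only step with nothing outstanding, so it goes first.
Now a and i have their prerequisites met. a has the earlier label, so a next.
c now also ready, so the ready set is {c, i}; c has the earlier label → c.
i is the only step now ready → i.
That leaves j as the only ready step → j.
Now d and h have their prerequisites met. d has the earlier label, so d next.
e and h are both available; e has the earlier label → e.
b now also ready, so the ready set is {b, h}; b has the earlier label → b.
g now also ready, so the ready set is {g, h}; g has the earlier label → g.
That leaves h as the only ready step → h.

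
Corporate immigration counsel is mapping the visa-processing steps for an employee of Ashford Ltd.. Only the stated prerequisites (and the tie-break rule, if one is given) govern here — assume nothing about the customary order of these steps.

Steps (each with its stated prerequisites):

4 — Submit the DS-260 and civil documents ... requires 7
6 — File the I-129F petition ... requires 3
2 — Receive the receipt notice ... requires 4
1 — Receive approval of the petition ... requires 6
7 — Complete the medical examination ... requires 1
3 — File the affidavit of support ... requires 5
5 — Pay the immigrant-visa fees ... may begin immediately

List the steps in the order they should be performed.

5 → 3 → 6 → 1 → 7 → 4 → 2

Only 5 has no prerequisites, so it is first.
Next only 3 has its prerequisites met → 3.
6 is the only step now ready → 6.
That leaves 1 as the only ready step → 1.
7 needed 1, now all done → 7.
Next only 4 has its prerequisites met → 4.
2 is the only step now ready → 2.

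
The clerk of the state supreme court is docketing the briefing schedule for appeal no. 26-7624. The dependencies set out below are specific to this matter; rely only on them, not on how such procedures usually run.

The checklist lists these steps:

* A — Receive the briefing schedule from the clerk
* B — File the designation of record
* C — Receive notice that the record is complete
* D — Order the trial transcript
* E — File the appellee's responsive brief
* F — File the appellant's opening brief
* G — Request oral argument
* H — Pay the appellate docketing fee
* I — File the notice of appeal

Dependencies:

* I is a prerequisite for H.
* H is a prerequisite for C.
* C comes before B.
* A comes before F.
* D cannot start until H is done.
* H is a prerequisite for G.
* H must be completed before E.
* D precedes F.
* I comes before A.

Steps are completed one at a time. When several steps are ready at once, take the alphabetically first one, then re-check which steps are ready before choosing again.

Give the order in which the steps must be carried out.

I → A → H → C → B → D → E → F → G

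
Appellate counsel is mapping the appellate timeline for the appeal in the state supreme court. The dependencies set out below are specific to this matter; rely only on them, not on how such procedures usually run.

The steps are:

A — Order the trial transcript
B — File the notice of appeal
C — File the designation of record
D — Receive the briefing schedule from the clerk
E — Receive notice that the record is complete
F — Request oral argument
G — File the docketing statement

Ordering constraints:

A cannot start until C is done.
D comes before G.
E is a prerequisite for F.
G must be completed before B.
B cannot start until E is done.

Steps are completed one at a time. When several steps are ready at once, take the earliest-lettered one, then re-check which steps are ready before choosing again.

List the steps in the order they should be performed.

C, A, D, E, F, G, B

C, D and E have no prerequisites; C has the earlier label, so C is first.
Ready: A, D and E. A has the earlier label → A.
Ready: D and E. D has the earlier label → D.
G now also ready, so the ready set is {E, G}; E has the earlier label → E.
F and G are both available; F has the earlier label → F.
Next only G has its prerequisites met → G.
B needed E and G, now all done → B.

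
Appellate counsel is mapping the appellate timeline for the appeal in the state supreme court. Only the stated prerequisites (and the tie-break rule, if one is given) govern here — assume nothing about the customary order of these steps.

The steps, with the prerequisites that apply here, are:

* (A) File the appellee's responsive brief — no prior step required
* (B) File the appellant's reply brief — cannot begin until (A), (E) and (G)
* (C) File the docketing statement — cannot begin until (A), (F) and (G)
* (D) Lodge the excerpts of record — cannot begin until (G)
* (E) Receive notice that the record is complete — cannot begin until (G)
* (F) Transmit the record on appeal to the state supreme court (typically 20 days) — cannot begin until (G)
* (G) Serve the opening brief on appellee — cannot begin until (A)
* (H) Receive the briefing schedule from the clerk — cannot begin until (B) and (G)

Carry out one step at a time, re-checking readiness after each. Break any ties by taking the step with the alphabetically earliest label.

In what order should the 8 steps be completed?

(A) is the only step with nothing outstanding, so it goes first.
(G) needed (A), now all done → (G).
(D), (E) and (F) are all available; (D) has the earlier label → (D).
Now (E) and (F) have their prerequisites met. (E) has the earlier label, so (E) next.
(B) now also ready, so the ready set is {(B), (F)}; (B) has the earlier label → (B).
(H) now also ready, so the ready set is {(F), (H)}; (F) has the earlier label → (F).
(C) and (H) are both available; (C) has the earlier label → (C).
Next only (H) has its prerequisites met → (H).

(A), (G), (D), (E), (B), (F), (C), (H)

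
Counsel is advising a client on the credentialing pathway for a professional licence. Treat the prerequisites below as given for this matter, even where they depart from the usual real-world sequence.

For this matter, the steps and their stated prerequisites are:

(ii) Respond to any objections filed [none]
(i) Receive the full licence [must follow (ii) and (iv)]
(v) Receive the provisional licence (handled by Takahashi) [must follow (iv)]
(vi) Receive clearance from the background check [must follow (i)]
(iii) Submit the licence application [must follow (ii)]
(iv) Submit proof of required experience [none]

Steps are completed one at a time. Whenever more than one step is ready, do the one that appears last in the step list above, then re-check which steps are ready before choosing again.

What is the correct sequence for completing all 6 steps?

Nothing is required for (iv) and (ii). (iv) is listed later → (iv) first.
Now (v) and (ii) have their prerequisites met. (v) is listed later, so (v) next.
Next only (ii) has its prerequisites met → (ii).
Ready: (iii) and (i). (iii) is listed later → (iii).
That leaves (i) as the only ready step → (i).
(vi) is the only step now ready → (vi).

(iv), (v), (ii), (iii), (i), (vi)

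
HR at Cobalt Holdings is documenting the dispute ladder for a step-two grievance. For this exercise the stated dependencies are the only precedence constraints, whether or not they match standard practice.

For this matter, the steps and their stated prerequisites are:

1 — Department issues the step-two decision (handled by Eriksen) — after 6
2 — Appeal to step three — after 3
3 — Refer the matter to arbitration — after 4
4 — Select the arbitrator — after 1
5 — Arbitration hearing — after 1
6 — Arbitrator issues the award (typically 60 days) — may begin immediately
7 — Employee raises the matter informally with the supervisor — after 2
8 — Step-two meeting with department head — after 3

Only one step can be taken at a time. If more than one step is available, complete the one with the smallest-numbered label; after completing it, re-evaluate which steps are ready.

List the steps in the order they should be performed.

6, 1, 4, 3, 2, 5, 7, 8

Only 6 has no prerequisites, so it is first.
1 needed 6, now all done → 1.
Ready: 4 and 5. 4 has the earlier label → 4.
3 now also ready, so the ready set is {3, 5}; 3 has the earlier label → 3.
2, 5 and 8 are all available; 2 has the earlier label → 2.
Now 5, 7 and 8 have their prerequisites met. 5 has the earlier label, so 5 next.
Now 7 and 8 have their prerequisites met. 7 has the earlier label, so 7 next.
8 needed 3, now all done → 8.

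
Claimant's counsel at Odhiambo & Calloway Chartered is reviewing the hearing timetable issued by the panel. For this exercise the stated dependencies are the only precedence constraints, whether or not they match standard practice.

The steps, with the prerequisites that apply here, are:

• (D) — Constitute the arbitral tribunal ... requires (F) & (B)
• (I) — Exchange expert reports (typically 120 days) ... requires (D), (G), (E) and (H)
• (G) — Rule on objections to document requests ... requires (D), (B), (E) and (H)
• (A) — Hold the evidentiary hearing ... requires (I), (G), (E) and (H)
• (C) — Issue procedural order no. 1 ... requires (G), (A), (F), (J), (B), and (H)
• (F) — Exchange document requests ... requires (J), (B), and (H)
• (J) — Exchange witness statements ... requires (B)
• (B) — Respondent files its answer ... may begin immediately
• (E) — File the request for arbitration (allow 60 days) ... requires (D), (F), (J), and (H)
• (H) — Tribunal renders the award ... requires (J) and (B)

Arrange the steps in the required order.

(B) is the only step with nothing outstanding, so it goes first.
(J) needed (B), now all done → (J).
(H) needed (J) and (B), now all done → (H).
(F) is the only step now ready → (F).
Next only (D) has its prerequisites met → (D).
(E) is the only step now ready → (E).
That leaves (G) as the only ready step → (G).
(I) is the only step now ready → (I).
(A) needed (I), (G), (E) and (H), now all done → (A).
Next only (C) has its prerequisites met → (C).

(B), (J), (H), (F), (D), (E), (G), (I), (A), (C)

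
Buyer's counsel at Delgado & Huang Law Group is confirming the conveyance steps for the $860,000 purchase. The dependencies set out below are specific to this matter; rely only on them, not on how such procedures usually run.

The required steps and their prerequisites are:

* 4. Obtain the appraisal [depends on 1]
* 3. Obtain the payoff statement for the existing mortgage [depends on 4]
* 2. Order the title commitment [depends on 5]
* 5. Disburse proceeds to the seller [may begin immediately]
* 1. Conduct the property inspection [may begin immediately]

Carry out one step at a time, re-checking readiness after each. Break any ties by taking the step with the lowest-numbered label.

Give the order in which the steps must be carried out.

1, 4, 3, 5, 2

1 and 5 have no prerequisites; 1 has the earlier label, so 1 is first.
4 now also ready, so the ready set is {4, 5}; 4 has the earlier label → 4.
3 now also ready, so the ready set is {3, 5}; 3 has the earlier label → 3.
That leaves 5 as the only ready step → 5.
That leaves 2 as the only ready step → 2.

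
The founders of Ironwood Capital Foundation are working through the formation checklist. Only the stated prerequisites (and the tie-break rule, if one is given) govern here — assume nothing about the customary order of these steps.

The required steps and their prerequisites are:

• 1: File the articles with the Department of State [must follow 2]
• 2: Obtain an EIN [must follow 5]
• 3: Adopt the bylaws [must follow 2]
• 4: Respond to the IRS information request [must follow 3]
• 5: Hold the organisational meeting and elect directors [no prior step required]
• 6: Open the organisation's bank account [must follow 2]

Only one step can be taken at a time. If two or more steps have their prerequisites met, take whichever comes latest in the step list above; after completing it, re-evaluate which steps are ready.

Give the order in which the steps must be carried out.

5 is the only step with nothing outstanding, so it goes first.
Next only 2 has its prerequisites met → 2.
6, 3 and 1 are all available; 6 is listed later → 6.
Ready: 3 and 1. 3 is listed later → 3.
4 and 1 are both available; 4 is listed later → 4.
Next only 1 has its prerequisites met → 1.

5 2 6 3 4 1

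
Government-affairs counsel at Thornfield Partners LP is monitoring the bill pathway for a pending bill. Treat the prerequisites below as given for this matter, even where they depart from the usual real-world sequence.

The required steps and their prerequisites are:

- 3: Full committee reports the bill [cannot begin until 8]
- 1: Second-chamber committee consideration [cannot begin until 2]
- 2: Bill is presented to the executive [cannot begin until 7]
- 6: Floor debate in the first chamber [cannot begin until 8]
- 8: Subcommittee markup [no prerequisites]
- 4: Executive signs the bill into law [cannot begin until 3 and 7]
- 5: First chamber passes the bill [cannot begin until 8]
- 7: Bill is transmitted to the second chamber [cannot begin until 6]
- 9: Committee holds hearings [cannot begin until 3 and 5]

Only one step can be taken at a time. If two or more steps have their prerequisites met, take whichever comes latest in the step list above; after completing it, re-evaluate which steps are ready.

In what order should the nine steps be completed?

8 → 5 → 6 → 7 → 2 → 1 → 3 → 9 → 4

Only 8 has no prerequisites, so it is first.
Now 5, 6 and 3 have their prerequisites met. 5 is listed later, so 5 next.
Now 6 and 3 have their prerequisites met. 6 is listed later, so 6 next.
7 now also ready, so the ready set is {7, 3}; 7 is listed later → 7.
2 now also ready, so the ready set is {2, 3}; 2 is listed later → 2.
1 now also ready, so the ready set is {1, 3}; 1 is listed later → 1.
3 needed 8, now all done → 3.
Ready: 9 and 4. 9 is listed later → 9.
Next only 4 has its prerequisites met → 4.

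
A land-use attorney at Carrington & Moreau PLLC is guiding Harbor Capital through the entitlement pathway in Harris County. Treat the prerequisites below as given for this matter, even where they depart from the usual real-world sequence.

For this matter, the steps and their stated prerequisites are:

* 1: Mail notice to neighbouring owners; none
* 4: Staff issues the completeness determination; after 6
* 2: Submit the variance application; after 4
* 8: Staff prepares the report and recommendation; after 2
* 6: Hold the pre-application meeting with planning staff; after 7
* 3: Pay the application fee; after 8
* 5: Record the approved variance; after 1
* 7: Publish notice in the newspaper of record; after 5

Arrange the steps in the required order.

1 is the only step with nothing outstanding, so it goes first.
5 is the only step now ready → 5.
Next only 7 has its prerequisites met → 7.
6 needed 7, now all done → 6.
4 needed 6, now all done → 4.
That leaves 2 as the only ready step → 2.
8 needed 2, now all done → 8.
3 is the only step now ready → 3.

1 5 7 6 4 2 8 3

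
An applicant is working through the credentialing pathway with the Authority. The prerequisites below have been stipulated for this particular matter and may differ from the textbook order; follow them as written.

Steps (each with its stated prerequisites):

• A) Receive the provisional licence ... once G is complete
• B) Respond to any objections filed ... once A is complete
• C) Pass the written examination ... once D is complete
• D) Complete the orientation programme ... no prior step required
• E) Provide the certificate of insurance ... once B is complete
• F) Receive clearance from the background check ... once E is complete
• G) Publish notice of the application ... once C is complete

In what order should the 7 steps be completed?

D, C, G, A, B, E, F

D is the only step with nothing outstanding, so it goes first.
C needed D, now all done → C.
That leaves G as the only ready step → G.
A needed G, now all done → A.
B is the only step now ready → B.
E needed B, now all done → E.
F needed E, now all done → F.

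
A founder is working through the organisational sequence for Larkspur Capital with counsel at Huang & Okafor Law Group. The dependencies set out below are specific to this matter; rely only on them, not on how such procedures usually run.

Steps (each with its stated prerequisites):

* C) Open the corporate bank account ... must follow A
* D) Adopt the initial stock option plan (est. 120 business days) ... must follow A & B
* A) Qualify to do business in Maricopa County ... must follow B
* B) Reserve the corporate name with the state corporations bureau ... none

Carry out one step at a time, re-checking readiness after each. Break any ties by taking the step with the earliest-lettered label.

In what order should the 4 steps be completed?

B has no prerequisites → B first.
Next only A has its prerequisites met → A.
C and D are both available; C has the earlier label → C.
D needed A and B, now all done → D.

B, A, C, D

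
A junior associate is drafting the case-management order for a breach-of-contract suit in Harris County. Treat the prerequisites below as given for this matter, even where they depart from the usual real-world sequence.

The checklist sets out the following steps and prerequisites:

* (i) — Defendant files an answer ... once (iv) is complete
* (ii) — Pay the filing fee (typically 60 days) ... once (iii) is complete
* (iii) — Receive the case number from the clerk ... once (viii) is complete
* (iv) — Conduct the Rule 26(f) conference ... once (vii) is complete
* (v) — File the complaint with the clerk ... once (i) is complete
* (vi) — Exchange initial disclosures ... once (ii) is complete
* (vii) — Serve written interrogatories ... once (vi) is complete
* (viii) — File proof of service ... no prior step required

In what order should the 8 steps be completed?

(viii), (iii), (ii), (vi), (vii), (iv), (i), (v)

(viii) has no prerequisites → (viii) first.
(iii) needed (viii), now all done → (iii).
That leaves (ii) as the only ready step → (ii).
Next only (vi) has its prerequisites met → (vi).
That leaves (vii) as the only ready step → (vii).
(iv) needed (vii), now all done → (iv).
Next only (i) has its prerequisites met → (i).
(v) needed (i), now all done → (v).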